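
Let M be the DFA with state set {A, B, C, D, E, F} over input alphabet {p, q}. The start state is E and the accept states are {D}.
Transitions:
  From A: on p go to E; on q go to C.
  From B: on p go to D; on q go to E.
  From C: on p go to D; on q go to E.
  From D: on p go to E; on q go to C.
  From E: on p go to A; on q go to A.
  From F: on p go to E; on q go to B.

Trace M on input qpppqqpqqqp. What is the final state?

E

E --q--> A
A --p--> E
E --p--> A
A --p--> E
E --q--> A
A --q--> C
C --p--> D
D --q--> C
C --q--> E
E --q--> A
A --p--> E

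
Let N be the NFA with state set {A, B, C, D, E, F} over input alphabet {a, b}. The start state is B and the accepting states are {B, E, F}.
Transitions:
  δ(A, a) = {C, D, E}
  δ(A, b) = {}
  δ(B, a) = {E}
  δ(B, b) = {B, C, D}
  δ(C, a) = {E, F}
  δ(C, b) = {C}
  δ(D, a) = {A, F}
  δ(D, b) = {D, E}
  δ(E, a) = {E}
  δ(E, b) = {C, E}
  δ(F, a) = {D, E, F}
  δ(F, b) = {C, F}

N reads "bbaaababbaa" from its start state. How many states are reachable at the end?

Start: {B}
read b: {B, C, D}
read b: {B, C, D, E}
read a: {A, E, F}
read a: {C, D, E, F}
read a: {A, D, E, F}
read b: {C, D, E, F}
read a: {A, D, E, F}
read b: {C, D, E, F}
read b: {C, D, E, F}
read a: {A, D, E, F}
read a: {A, C, D, E, F}
Final reachable set {A, C, D, E, F} has 5 states.

5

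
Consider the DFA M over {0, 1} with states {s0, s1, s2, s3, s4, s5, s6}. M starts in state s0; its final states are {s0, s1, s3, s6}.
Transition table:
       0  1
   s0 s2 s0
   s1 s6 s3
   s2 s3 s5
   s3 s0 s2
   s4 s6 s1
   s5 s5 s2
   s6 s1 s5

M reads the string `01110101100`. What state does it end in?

s5

s0 --0--> s2
s2 --1--> s5
s5 --1--> s2
s2 --1--> s5
s5 --0--> s5
s5 --1--> s2
s2 --0--> s3
s3 --1--> s2
s2 --1--> s5
s5 --0--> s5
s5 --0--> s5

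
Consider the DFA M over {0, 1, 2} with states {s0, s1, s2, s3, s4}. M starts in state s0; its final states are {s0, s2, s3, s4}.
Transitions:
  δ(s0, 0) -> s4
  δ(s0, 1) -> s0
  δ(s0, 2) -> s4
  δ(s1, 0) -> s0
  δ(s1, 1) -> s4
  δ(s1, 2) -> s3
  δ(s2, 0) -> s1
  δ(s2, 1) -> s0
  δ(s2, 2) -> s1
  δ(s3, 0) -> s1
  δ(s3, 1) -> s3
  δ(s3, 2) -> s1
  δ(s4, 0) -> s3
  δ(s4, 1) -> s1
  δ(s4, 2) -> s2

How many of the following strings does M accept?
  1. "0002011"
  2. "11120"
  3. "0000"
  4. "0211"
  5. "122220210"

3

"0002011": rejected
"11120": accepted
"0000": accepted
"0211": accepted
"122220210": rejected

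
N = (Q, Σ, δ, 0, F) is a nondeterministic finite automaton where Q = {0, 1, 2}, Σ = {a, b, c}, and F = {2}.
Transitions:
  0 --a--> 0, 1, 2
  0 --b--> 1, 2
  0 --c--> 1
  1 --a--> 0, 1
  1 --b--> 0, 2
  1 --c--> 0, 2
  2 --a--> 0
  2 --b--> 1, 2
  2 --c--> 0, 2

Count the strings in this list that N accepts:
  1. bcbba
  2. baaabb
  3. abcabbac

3

bcbba: accepted
baaabb: accepted
abcabbac: accepted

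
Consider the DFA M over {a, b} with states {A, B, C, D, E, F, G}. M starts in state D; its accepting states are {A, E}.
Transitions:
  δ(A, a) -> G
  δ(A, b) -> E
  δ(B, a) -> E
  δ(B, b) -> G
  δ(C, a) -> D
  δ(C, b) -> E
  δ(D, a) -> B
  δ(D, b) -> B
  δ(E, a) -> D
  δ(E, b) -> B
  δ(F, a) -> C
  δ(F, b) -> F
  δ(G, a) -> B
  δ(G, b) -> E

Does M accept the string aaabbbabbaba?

rejected

D --a--> B
B --a--> E
E --a--> D
D --b--> B
B --b--> G
G --b--> E
E --a--> D
D --b--> B
B --b--> G
G --a--> B
B --b--> G
G --a--> B
End in state B, which is not an accepting state.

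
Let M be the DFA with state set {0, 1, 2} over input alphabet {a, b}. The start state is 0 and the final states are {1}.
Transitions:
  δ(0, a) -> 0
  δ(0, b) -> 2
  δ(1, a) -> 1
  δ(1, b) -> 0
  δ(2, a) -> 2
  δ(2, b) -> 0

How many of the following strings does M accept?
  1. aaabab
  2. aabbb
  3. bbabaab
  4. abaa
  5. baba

0

aaabab: rejected
aabbb: rejected
bbabaab: rejected
abaa: rejected
baba: rejected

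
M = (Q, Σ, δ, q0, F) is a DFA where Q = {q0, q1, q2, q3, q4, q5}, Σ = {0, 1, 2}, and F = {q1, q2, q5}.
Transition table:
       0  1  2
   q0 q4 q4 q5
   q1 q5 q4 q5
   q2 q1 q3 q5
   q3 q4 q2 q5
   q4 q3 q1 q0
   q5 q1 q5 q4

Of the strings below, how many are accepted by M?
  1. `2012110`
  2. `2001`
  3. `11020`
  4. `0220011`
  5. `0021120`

`2012110`: accepted
`2001`: accepted
`11020`: rejected
`0220011`: accepted
`0021120`: rejected

3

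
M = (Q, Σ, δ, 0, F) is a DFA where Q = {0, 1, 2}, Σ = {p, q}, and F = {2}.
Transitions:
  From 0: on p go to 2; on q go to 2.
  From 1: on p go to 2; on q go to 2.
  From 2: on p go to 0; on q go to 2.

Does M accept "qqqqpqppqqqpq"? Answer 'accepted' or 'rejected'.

0 --q--> 2
2 --q--> 2
2 --q--> 2
2 --q--> 2
2 --p--> 0
0 --q--> 2
2 --p--> 0
0 --p--> 2
2 --q--> 2
2 --q--> 2
2 --q--> 2
2 --p--> 0
0 --q--> 2
End in state 2, which is an accepting state.

accepted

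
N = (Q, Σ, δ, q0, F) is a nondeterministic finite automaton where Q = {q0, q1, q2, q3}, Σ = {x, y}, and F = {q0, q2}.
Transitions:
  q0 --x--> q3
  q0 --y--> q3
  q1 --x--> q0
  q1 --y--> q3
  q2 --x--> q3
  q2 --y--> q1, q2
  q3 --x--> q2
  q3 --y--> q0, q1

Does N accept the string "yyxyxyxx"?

accepted

Start: {q0}
read y: {q3}
read y: {q0, q1}
read x: {q0, q3}
read y: {q0, q1, q3}
read x: {q0, q2, q3}
read y: {q0, q1, q2, q3}
read x: {q0, q2, q3}
read x: {q2, q3}
Reachable ∩ accepting = {q2} — nonempty.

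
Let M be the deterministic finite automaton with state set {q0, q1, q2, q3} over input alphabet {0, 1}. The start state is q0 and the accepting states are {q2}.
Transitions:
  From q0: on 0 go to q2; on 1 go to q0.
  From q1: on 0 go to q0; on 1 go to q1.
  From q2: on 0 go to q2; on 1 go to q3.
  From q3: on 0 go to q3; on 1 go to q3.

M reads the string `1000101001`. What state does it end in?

q0 --1--> q0
q0 --0--> q2
q2 --0--> q2
q2 --0--> q2
q2 --1--> q3
q3 --0--> q3
q3 --1--> q3
q3 --0--> q3
q3 --0--> q3
q3 --1--> q3

q3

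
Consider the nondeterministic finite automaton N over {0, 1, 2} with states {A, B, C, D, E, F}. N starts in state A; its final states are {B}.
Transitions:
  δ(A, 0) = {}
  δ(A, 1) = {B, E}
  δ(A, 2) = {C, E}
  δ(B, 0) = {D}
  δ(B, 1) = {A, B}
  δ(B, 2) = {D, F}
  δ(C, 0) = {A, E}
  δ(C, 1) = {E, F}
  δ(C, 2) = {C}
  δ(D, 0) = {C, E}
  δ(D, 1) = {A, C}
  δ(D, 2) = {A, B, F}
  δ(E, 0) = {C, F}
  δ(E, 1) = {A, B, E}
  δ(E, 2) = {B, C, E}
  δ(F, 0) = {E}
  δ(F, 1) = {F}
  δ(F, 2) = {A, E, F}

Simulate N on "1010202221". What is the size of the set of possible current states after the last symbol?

Start: {A}
read 1: {B, E}
read 0: {C, D, F}
read 1: {A, C, E, F}
read 0: {A, C, E, F}
read 2: {A, B, C, E, F}
read 0: {A, C, D, E, F}
read 2: {A, B, C, E, F}
read 2: {A, B, C, D, E, F}
read 2: {A, B, C, D, E, F}
read 1: {A, B, C, E, F}
Final reachable set {A, B, C, E, F} has 5 states.

5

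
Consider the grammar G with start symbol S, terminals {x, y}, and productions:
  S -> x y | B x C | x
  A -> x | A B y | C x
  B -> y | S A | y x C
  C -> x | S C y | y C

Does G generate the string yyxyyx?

no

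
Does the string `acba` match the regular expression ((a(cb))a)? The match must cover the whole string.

Split as acb·a: (a(cb)) matches acb and a matches a.

yes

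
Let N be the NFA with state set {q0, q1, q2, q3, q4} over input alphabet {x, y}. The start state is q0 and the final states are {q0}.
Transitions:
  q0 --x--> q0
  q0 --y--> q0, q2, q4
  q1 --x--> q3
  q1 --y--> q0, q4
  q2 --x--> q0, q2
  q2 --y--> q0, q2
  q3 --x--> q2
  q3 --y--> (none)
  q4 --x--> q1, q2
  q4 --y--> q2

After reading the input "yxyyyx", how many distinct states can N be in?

3

Start: {q0}
read y: {q0, q2, q4}
read x: {q0, q1, q2}
read y: {q0, q2, q4}
read y: {q0, q2, q4}
read y: {q0, q2, q4}
read x: {q0, q1, q2}
Final reachable set {q0, q1, q2} has 3 states.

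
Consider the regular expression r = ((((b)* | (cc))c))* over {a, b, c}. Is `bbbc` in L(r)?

yes

Split into 1 piece bbbc; each matches (((b)*|(cc))c).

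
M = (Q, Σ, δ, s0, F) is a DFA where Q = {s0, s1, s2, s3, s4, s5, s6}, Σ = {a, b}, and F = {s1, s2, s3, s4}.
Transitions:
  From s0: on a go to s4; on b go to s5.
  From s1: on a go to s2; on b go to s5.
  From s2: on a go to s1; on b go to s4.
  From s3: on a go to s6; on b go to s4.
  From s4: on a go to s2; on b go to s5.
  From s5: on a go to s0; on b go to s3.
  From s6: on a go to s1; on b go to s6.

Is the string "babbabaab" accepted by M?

accepted

s0 --b--> s5
s5 --a--> s0
s0 --b--> s5
s5 --b--> s3
s3 --a--> s6
s6 --b--> s6
s6 --a--> s1
s1 --a--> s2
s2 --b--> s4
End in state s4, which is an accepting state.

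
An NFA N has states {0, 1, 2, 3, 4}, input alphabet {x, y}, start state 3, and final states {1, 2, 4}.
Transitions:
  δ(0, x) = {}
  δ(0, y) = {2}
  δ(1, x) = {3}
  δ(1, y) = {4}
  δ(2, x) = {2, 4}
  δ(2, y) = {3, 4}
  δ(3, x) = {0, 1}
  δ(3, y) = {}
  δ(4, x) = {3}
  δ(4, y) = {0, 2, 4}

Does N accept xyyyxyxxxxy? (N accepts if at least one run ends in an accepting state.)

accepted

Start: {3}
read x: {0, 1}
read y: {2, 4}
read y: {0, 2, 3, 4}
read y: {0, 2, 3, 4}
read x: {0, 1, 2, 3, 4}
read y: {0, 2, 3, 4}
read x: {0, 1, 2, 3, 4}
read x: {0, 1, 2, 3, 4}
read x: {0, 1, 2, 3, 4}
read x: {0, 1, 2, 3, 4}
read y: {0, 2, 3, 4}
Reachable ∩ accepting = {2, 4} — nonempty.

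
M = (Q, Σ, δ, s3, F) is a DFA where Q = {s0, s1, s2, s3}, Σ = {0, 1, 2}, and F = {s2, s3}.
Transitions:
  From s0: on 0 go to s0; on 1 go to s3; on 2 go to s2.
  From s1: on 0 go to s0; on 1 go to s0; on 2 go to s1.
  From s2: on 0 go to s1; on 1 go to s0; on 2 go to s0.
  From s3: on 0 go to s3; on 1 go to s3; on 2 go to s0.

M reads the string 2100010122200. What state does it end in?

s0

s3 --2--> s0
s0 --1--> s3
s3 --0--> s3
s3 --0--> s3
s3 --0--> s3
s3 --1--> s3
s3 --0--> s3
s3 --1--> s3
s3 --2--> s0
s0 --2--> s2
s2 --2--> s0
s0 --0--> s0
s0 --0--> s0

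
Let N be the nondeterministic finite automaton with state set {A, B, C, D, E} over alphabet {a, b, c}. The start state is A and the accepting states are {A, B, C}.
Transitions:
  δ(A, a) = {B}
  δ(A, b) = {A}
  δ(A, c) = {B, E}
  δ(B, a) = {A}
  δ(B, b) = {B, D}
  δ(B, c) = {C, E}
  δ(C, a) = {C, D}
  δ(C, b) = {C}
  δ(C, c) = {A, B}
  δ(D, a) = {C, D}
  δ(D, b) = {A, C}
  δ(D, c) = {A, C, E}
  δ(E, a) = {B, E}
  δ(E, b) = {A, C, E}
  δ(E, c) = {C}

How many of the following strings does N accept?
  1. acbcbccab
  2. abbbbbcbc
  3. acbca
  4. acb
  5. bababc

acbcbccab: accepted
abbbbbcbc: accepted
acbca: accepted
acb: accepted
bababc: accepted

5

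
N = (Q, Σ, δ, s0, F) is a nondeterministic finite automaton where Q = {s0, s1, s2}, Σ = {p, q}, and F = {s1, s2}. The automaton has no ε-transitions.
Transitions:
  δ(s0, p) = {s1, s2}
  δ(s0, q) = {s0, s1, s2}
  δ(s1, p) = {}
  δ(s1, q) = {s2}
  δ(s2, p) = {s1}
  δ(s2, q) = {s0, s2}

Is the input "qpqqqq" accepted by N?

accepted

Start: {s0}
read q: {s0, s1, s2}
read p: {s1, s2}
read q: {s0, s2}
read q: {s0, s1, s2}
read q: {s0, s1, s2}
read q: {s0, s1, s2}
Reachable ∩ accepting = {s1, s2} — nonempty.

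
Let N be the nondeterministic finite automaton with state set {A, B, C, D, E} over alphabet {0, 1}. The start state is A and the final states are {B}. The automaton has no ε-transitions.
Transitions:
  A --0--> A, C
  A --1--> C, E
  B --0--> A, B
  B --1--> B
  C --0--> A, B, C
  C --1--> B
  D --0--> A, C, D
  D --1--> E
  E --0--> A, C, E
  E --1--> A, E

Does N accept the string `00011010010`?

accepted

Start: {A}
read 0: {A, C}
read 0: {A, B, C}
read 0: {A, B, C}
read 1: {B, C, E}
read 1: {A, B, E}
read 0: {A, B, C, E}
read 1: {A, B, C, E}
read 0: {A, B, C, E}
read 0: {A, B, C, E}
read 1: {A, B, C, E}
read 0: {A, B, C, E}
Reachable ∩ accepting = {B} — nonempty.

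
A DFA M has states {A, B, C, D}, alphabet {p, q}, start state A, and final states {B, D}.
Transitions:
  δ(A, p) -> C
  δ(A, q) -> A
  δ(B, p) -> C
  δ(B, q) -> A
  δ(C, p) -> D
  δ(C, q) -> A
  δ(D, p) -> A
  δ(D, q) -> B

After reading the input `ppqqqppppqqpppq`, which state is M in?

A --p--> C
C --p--> D
D --q--> B
B --q--> A
A --q--> A
A --p--> C
C --p--> D
D --p--> A
A --p--> C
C --q--> A
A --q--> A
A --p--> C
C --p--> D
D --p--> A
A --q--> A

A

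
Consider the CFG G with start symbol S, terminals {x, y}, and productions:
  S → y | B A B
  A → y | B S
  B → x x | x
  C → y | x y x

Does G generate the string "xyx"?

yes

S ⇒ BAB ⇒ xAB ⇒ xyB ⇒ xyx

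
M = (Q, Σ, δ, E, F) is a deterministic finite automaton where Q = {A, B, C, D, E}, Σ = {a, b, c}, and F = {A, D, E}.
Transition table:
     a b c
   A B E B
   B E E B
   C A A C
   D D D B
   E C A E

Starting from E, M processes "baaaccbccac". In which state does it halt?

E

E --b--> A
A --a--> B
B --a--> E
E --a--> C
C --c--> C
C --c--> C
C --b--> A
A --c--> B
B --c--> B
B --a--> E
E --c--> E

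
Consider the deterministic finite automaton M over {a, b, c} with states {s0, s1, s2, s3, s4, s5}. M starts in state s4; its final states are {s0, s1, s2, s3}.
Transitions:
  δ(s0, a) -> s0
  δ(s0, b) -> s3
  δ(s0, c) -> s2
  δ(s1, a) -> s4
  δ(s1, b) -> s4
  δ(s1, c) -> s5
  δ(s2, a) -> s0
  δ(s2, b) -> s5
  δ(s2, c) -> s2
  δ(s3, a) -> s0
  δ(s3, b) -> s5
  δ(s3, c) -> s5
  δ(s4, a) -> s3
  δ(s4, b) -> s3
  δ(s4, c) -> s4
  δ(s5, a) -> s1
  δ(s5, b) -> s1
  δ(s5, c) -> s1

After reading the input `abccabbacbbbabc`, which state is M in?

s4 --a--> s3
s3 --b--> s5
s5 --c--> s1
s1 --c--> s5
s5 --a--> s1
s1 --b--> s4
s4 --b--> s3
s3 --a--> s0
s0 --c--> s2
s2 --b--> s5
s5 --b--> s1
s1 --b--> s4
s4 --a--> s3
s3 --b--> s5
s5 --c--> s1

s1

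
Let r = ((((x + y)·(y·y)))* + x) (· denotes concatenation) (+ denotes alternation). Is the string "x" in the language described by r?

The right alternative x matches x.

yes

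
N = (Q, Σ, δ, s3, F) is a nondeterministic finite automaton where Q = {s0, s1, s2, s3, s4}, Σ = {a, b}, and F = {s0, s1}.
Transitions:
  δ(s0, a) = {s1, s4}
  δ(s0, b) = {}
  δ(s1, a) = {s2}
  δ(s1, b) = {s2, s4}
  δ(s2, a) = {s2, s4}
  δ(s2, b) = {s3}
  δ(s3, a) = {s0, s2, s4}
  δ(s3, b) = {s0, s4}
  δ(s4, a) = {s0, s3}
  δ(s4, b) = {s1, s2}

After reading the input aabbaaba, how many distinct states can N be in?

Start: {s3}
read a: {s0, s2, s4}
read a: {s0, s1, s2, s3, s4}
read b: {s0, s1, s2, s3, s4}
read b: {s0, s1, s2, s3, s4}
read a: {s0, s1, s2, s3, s4}
read a: {s0, s1, s2, s3, s4}
read b: {s0, s1, s2, s3, s4}
read a: {s0, s1, s2, s3, s4}
Final reachable set {s0, s1, s2, s3, s4} has 5 states.

5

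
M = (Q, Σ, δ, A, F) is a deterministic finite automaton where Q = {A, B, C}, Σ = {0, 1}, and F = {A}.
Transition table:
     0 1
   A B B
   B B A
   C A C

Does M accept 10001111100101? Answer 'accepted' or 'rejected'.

accepted

A --1--> B
B --0--> B
B --0--> B
B --0--> B
B --1--> A
A --1--> B
B --1--> A
A --1--> B
B --1--> A
A --0--> B
B --0--> B
B --1--> A
A --0--> B
B --1--> A
End in state A, which is an accepting state.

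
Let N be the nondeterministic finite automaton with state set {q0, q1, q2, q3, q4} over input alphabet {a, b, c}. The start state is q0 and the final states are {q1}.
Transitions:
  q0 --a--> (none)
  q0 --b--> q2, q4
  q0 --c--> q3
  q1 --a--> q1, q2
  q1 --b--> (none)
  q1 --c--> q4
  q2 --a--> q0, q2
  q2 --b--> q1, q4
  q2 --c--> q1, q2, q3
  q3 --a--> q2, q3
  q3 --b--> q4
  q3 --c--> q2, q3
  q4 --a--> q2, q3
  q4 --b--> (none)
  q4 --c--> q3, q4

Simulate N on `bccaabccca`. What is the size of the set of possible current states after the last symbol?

4

Start: {q0}
read b: {q2, q4}
read c: {q1, q2, q3, q4}
read c: {q1, q2, q3, q4}
read a: {q0, q1, q2, q3}
read a: {q0, q1, q2, q3}
read b: {q1, q2, q4}
read c: {q1, q2, q3, q4}
read c: {q1, q2, q3, q4}
read c: {q1, q2, q3, q4}
read a: {q0, q1, q2, q3}
Final reachable set {q0, q1, q2, q3} has 4 states.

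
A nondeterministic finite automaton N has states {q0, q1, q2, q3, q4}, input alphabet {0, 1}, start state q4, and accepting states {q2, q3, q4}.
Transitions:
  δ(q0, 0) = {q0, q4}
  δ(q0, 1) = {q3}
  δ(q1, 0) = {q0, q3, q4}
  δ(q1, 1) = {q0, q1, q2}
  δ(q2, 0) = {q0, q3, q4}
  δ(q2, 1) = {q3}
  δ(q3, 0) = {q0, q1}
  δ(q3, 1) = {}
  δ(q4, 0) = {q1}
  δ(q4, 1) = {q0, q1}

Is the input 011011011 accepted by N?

accepted

Start: {q4}
read 0: {q1}
read 1: {q0, q1, q2}
read 1: {q0, q1, q2, q3}
read 0: {q0, q1, q3, q4}
read 1: {q0, q1, q2, q3}
read 1: {q0, q1, q2, q3}
read 0: {q0, q1, q3, q4}
read 1: {q0, q1, q2, q3}
read 1: {q0, q1, q2, q3}
Reachable ∩ accepting = {q2, q3} — nonempty.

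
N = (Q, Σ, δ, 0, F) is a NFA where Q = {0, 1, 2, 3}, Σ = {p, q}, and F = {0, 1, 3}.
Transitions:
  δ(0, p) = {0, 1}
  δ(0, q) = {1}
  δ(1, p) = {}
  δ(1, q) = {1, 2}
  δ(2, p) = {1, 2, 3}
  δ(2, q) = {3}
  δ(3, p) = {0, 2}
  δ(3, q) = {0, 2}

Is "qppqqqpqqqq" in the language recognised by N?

Start: {0}
read q: {1}
read p: {}
The reachable set is empty and stays empty for the remaining 9 symbols.
Reachable ∩ accepting = {} — empty.

rejected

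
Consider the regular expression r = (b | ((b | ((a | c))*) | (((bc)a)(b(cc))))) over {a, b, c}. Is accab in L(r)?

Neither b nor ((b|((a|c))*)|(((bc)a)(b(cc)))) matches accab.

no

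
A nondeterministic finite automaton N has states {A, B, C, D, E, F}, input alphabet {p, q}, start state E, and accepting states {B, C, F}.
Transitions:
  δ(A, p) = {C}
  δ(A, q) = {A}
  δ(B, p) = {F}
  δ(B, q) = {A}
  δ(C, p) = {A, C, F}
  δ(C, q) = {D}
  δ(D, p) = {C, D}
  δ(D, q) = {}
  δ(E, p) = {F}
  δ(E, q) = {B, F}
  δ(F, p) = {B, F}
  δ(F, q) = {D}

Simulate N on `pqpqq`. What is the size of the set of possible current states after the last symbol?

Start: {E}
read p: {F}
read q: {D}
read p: {C, D}
read q: {D}
read q: {}
Final reachable set {} has 0 states.

0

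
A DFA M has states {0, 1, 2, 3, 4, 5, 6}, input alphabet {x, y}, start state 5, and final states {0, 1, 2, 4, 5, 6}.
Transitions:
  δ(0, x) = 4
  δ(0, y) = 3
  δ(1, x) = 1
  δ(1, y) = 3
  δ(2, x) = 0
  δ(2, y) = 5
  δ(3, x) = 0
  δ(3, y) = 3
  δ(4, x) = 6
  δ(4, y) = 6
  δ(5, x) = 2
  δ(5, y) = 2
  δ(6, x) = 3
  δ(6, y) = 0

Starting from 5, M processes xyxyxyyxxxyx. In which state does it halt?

5 --x--> 2
2 --y--> 5
5 --x--> 2
2 --y--> 5
5 --x--> 2
2 --y--> 5
5 --y--> 2
2 --x--> 0
0 --x--> 4
4 --x--> 6
6 --y--> 0
0 --x--> 4

4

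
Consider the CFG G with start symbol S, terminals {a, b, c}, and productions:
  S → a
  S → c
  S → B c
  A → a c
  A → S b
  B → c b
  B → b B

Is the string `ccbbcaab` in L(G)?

no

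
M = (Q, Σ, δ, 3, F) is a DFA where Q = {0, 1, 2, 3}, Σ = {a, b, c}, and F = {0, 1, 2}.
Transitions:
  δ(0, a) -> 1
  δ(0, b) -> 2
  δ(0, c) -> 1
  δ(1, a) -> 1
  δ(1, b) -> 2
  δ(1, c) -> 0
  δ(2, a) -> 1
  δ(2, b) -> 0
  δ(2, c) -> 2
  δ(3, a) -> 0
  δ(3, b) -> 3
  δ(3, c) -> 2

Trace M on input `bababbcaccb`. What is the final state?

2

3 --b--> 3
3 --a--> 0
0 --b--> 2
2 --a--> 1
1 --b--> 2
2 --b--> 0
0 --c--> 1
1 --a--> 1
1 --c--> 0
0 --c--> 1
1 --b--> 2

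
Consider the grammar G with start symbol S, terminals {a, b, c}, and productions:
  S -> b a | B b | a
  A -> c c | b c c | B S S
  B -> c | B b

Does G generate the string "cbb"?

yes

S ⇒ Bb ⇒ Bbb ⇒ cbb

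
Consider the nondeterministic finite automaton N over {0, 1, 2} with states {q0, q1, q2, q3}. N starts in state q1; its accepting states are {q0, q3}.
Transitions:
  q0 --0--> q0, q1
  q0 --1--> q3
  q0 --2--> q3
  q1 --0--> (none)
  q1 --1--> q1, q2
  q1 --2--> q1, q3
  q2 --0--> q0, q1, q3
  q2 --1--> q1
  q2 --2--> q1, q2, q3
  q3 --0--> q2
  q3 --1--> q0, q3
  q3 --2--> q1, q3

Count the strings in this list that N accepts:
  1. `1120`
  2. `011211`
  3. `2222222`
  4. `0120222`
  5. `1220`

3

`1120`: accepted
`011211`: rejected
`2222222`: accepted
`0120222`: rejected
`1220`: accepted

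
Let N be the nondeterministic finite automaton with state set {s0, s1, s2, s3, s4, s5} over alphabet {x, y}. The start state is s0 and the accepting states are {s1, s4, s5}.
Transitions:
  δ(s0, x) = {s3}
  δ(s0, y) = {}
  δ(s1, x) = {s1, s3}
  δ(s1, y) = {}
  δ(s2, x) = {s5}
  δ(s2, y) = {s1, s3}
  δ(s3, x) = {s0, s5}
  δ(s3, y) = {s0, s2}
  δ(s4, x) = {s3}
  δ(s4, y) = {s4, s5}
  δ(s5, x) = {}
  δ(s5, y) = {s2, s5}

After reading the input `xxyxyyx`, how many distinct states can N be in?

Start: {s0}
read x: {s3}
read x: {s0, s5}
read y: {s2, s5}
read x: {s5}
read y: {s2, s5}
read y: {s1, s2, s3, s5}
read x: {s0, s1, s3, s5}
Final reachable set {s0, s1, s3, s5} has 4 states.

4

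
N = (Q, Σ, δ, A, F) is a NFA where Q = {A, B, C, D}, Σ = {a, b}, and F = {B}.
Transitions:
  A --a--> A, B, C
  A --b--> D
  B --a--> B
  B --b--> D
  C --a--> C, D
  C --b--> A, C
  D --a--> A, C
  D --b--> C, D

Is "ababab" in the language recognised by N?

Start: {A}
read a: {A, B, C}
read b: {A, C, D}
read a: {A, B, C, D}
read b: {A, C, D}
read a: {A, B, C, D}
read b: {A, C, D}
Reachable ∩ accepting = {} — empty.

rejected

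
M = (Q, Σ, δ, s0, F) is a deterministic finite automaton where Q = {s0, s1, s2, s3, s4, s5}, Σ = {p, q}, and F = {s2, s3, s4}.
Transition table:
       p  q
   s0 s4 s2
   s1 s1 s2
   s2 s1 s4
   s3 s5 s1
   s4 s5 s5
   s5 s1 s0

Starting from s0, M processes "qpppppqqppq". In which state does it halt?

s2

s0 --q--> s2
s2 --p--> s1
s1 --p--> s1
s1 --p--> s1
s1 --p--> s1
s1 --p--> s1
s1 --q--> s2
s2 --q--> s4
s4 --p--> s5
s5 --p--> s1
s1 --q--> s2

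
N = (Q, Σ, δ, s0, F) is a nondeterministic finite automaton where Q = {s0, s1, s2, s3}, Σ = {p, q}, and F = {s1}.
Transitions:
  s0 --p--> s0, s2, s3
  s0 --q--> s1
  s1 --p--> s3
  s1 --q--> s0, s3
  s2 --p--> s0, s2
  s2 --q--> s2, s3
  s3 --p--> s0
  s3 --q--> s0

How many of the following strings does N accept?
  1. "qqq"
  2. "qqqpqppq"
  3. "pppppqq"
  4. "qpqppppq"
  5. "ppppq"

"qqq": accepted
"qqqpqppq": accepted
"pppppqq": accepted
"qpqppppq": accepted
"ppppq": accepted

5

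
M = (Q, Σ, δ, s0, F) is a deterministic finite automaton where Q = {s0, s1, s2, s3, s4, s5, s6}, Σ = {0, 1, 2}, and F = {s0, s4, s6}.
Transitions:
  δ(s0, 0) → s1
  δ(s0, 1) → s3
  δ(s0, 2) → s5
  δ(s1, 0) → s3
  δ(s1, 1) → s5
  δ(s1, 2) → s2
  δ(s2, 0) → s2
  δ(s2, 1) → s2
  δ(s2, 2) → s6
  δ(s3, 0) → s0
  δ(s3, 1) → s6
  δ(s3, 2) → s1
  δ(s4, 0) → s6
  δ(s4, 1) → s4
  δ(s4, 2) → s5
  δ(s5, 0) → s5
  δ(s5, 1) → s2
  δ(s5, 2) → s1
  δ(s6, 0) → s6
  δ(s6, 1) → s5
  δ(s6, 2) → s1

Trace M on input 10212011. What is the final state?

s0 --1--> s3
s3 --0--> s0
s0 --2--> s5
s5 --1--> s2
s2 --2--> s6
s6 --0--> s6
s6 --1--> s5
s5 --1--> s2

s2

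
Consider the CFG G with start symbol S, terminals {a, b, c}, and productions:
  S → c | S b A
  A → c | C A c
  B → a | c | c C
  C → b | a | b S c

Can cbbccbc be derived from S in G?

yes

S ⇒ SbA ⇒ SbAbA ⇒ cbAbA ⇒ cbCAcbA ⇒ cbbAcbA ⇒ cbbccbA ⇒ cbbccbc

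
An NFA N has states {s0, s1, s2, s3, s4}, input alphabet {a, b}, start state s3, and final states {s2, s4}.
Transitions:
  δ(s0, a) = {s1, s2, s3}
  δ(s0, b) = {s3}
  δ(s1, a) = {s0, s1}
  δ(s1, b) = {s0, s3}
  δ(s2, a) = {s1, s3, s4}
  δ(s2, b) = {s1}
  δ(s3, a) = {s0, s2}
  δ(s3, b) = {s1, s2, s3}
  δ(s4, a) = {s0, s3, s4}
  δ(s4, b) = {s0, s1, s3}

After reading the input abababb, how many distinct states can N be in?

4

Start: {s3}
read a: {s0, s2}
read b: {s1, s3}
read a: {s0, s1, s2}
read b: {s0, s1, s3}
read a: {s0, s1, s2, s3}
read b: {s0, s1, s2, s3}
read b: {s0, s1, s2, s3}
Final reachable set {s0, s1, s2, s3} has 4 states.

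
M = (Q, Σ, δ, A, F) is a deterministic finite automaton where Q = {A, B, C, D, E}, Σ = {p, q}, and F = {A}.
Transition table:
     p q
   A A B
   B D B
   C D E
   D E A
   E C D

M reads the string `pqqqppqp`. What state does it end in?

E

A --p--> A
A --q--> B
B --q--> B
B --q--> B
B --p--> D
D --p--> E
E --q--> D
D --p--> E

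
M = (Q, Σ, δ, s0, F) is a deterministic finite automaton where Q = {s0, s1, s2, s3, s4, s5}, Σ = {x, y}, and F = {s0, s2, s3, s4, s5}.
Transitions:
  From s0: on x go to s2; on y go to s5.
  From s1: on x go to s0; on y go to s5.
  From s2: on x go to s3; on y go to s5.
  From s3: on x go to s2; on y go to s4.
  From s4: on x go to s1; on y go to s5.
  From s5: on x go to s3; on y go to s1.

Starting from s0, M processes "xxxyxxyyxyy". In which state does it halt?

s1

s0 --x--> s2
s2 --x--> s3
s3 --x--> s2
s2 --y--> s5
s5 --x--> s3
s3 --x--> s2
s2 --y--> s5
s5 --y--> s1
s1 --x--> s0
s0 --y--> s5
s5 --y--> s1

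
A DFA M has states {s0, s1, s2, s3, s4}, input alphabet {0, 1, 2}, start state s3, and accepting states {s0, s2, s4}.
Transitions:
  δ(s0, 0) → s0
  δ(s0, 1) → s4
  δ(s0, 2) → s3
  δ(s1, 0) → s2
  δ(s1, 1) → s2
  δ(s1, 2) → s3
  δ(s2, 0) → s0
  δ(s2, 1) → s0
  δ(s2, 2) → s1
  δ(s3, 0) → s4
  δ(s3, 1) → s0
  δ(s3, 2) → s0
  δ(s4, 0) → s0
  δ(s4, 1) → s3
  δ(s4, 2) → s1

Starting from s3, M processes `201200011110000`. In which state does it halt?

s3 --2--> s0
s0 --0--> s0
s0 --1--> s4
s4 --2--> s1
s1 --0--> s2
s2 --0--> s0
s0 --0--> s0
s0 --1--> s4
s4 --1--> s3
s3 --1--> s0
s0 --1--> s4
s4 --0--> s0
s0 --0--> s0
s0 --0--> s0
s0 --0--> s0

s0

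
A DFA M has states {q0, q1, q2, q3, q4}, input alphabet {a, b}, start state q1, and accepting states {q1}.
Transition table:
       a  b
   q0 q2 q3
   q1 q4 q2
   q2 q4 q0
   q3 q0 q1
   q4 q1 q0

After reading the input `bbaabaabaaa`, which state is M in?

q1 --b--> q2
q2 --b--> q0
q0 --a--> q2
q2 --a--> q4
q4 --b--> q0
q0 --a--> q2
q2 --a--> q4
q4 --b--> q0
q0 --a--> q2
q2 --a--> q4
q4 --a--> q1

q1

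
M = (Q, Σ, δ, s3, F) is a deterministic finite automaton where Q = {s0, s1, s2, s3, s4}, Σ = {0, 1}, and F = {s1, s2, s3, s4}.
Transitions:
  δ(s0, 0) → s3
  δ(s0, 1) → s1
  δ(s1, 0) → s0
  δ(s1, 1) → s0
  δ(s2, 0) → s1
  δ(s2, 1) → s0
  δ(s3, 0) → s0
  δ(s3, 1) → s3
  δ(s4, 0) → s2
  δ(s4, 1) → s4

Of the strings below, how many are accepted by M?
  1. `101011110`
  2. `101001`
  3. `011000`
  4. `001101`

`101011110`: accepted
`101001`: accepted
`011000`: accepted
`001101`: accepted

4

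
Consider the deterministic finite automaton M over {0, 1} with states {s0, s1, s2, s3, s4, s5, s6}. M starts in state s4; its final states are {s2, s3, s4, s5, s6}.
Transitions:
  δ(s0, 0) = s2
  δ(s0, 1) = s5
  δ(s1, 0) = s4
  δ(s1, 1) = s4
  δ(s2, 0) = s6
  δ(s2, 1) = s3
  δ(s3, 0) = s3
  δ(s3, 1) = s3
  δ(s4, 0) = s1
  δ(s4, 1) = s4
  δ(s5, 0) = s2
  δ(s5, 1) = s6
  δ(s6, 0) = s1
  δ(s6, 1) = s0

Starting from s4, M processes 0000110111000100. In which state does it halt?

s4

s4 --0--> s1
s1 --0--> s4
s4 --0--> s1
s1 --0--> s4
s4 --1--> s4
s4 --1--> s4
s4 --0--> s1
s1 --1--> s4
s4 --1--> s4
s4 --1--> s4
s4 --0--> s1
s1 --0--> s4
s4 --0--> s1
s1 --1--> s4
s4 --0--> s1
s1 --0--> s4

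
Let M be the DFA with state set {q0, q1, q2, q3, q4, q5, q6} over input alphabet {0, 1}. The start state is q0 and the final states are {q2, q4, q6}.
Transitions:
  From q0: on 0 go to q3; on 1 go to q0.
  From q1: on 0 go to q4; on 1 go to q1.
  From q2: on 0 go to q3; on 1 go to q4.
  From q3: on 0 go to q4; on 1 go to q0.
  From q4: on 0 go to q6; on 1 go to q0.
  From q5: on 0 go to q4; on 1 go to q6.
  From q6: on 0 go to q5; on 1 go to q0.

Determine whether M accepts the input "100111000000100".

q0 --1--> q0
q0 --0--> q3
q3 --0--> q4
q4 --1--> q0
q0 --1--> q0
q0 --1--> q0
q0 --0--> q3
q3 --0--> q4
q4 --0--> q6
q6 --0--> q5
q5 --0--> q4
q4 --0--> q6
q6 --1--> q0
q0 --0--> q3
q3 --0--> q4
End in state q4, which is an accepting state.

accepted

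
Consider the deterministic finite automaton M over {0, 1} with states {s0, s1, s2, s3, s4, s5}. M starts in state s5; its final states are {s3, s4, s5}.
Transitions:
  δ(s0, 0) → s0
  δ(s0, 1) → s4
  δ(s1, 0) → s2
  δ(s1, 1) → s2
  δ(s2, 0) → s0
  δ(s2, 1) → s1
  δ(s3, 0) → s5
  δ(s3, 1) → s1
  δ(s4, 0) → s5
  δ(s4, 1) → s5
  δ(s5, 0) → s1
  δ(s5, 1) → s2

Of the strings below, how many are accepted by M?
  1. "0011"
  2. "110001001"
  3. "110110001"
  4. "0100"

"0011": rejected
"110001001": rejected
"110110001": accepted
"0100": rejected

1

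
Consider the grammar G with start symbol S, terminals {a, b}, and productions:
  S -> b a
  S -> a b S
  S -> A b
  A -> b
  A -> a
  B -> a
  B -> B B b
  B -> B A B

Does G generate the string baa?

no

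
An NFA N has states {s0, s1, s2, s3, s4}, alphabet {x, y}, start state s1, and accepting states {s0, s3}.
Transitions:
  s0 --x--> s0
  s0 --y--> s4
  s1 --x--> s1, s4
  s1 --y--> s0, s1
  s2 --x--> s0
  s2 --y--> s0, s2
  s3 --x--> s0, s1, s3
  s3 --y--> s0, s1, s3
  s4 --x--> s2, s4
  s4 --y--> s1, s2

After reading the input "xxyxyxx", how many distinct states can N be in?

Start: {s1}
read x: {s1, s4}
read x: {s1, s2, s4}
read y: {s0, s1, s2}
read x: {s0, s1, s4}
read y: {s0, s1, s2, s4}
read x: {s0, s1, s2, s4}
read x: {s0, s1, s2, s4}
Final reachable set {s0, s1, s2, s4} has 4 states.

4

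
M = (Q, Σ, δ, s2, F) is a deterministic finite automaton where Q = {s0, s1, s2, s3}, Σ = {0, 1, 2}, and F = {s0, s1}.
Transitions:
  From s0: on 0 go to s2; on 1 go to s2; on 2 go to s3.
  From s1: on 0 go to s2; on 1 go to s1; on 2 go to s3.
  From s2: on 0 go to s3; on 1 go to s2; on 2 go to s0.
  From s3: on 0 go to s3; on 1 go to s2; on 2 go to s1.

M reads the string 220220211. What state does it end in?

s1

s2 --2--> s0
s0 --2--> s3
s3 --0--> s3
s3 --2--> s1
s1 --2--> s3
s3 --0--> s3
s3 --2--> s1
s1 --1--> s1
s1 --1--> s1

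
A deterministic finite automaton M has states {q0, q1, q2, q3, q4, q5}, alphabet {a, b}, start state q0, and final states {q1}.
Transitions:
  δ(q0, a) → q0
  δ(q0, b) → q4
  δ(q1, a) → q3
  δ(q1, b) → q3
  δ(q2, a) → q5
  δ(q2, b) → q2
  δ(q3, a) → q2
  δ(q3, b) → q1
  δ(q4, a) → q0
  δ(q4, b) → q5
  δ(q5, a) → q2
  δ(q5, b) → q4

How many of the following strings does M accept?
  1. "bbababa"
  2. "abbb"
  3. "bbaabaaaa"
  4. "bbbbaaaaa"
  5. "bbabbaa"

"bbababa": rejected
"abbb": rejected
"bbaabaaaa": rejected
"bbbbaaaaa": rejected
"bbabbaa": rejected

0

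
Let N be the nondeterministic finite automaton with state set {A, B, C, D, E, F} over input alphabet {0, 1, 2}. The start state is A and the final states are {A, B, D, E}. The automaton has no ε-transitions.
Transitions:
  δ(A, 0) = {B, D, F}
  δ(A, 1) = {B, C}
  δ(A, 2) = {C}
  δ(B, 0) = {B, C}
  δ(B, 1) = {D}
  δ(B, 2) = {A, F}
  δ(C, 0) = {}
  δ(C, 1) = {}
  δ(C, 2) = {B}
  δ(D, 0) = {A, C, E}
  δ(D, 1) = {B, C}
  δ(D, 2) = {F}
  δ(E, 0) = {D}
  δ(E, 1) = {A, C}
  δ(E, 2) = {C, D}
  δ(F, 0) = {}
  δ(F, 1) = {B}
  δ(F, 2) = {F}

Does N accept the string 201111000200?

Start: {A}
read 2: {C}
read 0: {}
The reachable set is empty and stays empty for the remaining 10 symbols.
Reachable ∩ accepting = {} — empty.

rejected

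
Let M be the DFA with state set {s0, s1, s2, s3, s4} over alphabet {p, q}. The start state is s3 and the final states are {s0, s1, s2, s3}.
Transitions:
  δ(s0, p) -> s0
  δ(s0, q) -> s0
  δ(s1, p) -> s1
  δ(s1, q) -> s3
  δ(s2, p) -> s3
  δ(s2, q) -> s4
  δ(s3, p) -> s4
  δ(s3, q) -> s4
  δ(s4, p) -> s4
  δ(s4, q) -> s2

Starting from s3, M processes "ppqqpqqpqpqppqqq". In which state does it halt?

s3 --p--> s4
s4 --p--> s4
s4 --q--> s2
s2 --q--> s4
s4 --p--> s4
s4 --q--> s2
s2 --q--> s4
s4 --p--> s4
s4 --q--> s2
s2 --p--> s3
s3 --q--> s4
s4 --p--> s4
s4 --p--> s4
s4 --q--> s2
s2 --q--> s4
s4 --q--> s2

s2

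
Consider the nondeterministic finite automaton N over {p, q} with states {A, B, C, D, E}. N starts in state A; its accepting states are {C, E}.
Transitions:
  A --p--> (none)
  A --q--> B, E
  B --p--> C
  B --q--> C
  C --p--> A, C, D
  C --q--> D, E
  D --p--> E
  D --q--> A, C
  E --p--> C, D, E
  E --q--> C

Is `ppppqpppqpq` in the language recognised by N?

Start: {A}
read p: {}
The reachable set is empty and stays empty for the remaining 10 symbols.
Reachable ∩ accepting = {} — empty.

rejected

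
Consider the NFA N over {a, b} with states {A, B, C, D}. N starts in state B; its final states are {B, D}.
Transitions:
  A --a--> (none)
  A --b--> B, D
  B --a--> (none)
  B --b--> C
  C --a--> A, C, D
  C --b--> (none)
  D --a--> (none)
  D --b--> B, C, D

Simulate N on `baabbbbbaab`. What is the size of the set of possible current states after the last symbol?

Start: {B}
read b: {C}
read a: {A, C, D}
read a: {A, C, D}
read b: {B, C, D}
read b: {B, C, D}
read b: {B, C, D}
read b: {B, C, D}
read b: {B, C, D}
read a: {A, C, D}
read a: {A, C, D}
read b: {B, C, D}
Final reachable set {B, C, D} has 3 states.

3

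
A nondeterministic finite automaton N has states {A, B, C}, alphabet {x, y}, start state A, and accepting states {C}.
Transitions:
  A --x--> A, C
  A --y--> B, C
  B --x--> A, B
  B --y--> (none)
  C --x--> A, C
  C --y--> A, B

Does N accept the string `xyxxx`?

accepted

Start: {A}
read x: {A, C}
read y: {A, B, C}
read x: {A, B, C}
read x: {A, B, C}
read x: {A, B, C}
Reachable ∩ accepting = {C} — nonempty.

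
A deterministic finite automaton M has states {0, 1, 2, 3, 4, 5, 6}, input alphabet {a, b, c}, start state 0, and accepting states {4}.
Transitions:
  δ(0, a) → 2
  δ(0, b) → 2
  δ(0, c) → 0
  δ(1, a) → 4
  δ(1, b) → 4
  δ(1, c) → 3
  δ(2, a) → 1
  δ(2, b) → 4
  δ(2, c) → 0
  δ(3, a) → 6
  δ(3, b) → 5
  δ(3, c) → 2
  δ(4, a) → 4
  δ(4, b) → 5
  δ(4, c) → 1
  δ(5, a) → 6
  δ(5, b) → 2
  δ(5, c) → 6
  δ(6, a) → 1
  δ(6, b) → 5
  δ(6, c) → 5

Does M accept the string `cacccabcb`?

accepted

0 --c--> 0
0 --a--> 2
2 --c--> 0
0 --c--> 0
0 --c--> 0
0 --a--> 2
2 --b--> 4
4 --c--> 1
1 --b--> 4
End in state 4, which is an accepting state.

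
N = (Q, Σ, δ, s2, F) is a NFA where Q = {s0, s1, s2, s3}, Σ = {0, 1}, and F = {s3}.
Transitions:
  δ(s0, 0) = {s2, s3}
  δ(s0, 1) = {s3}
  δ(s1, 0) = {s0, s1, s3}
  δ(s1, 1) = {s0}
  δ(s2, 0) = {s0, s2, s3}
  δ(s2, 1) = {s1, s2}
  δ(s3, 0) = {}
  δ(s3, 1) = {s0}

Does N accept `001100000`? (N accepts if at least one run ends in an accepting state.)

Start: {s2}
read 0: {s0, s2, s3}
read 0: {s0, s2, s3}
read 1: {s0, s1, s2, s3}
read 1: {s0, s1, s2, s3}
read 0: {s0, s1, s2, s3}
read 0: {s0, s1, s2, s3}
read 0: {s0, s1, s2, s3}
read 0: {s0, s1, s2, s3}
read 0: {s0, s1, s2, s3}
Reachable ∩ accepting = {s3} — nonempty.

accepted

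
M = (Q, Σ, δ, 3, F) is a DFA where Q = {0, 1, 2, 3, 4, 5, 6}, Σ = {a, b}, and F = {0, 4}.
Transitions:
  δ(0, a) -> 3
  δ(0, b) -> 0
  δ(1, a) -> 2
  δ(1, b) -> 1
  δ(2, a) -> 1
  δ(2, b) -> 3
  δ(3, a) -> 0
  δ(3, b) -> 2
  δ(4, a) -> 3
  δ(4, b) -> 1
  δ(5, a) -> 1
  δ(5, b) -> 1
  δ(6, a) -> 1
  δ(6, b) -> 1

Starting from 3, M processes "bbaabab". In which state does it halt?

1

3 --b--> 2
2 --b--> 3
3 --a--> 0
0 --a--> 3
3 --b--> 2
2 --a--> 1
1 --b--> 1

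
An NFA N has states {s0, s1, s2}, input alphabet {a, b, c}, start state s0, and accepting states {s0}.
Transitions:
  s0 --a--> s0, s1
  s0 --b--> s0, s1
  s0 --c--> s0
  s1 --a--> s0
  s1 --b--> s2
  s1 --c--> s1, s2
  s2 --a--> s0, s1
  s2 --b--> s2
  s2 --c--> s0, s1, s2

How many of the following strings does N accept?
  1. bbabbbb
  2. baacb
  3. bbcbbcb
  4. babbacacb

bbabbbb: accepted
baacb: accepted
bbcbbcb: accepted
babbacacb: accepted

4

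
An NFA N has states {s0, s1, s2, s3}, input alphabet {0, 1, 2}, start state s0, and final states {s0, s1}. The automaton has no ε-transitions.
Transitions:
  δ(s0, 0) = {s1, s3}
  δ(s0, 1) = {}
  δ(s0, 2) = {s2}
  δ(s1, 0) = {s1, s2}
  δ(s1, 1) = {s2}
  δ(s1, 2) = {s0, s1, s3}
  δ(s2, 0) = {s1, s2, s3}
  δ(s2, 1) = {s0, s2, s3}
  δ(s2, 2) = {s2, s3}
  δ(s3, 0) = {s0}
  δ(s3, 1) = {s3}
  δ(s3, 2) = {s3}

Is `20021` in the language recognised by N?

Start: {s0}
read 2: {s2}
read 0: {s1, s2, s3}
read 0: {s0, s1, s2, s3}
read 2: {s0, s1, s2, s3}
read 1: {s0, s2, s3}
Reachable ∩ accepting = {s0} — nonempty.

accepted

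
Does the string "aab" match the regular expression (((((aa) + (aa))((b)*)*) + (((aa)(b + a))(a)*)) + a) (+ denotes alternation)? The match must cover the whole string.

The left alternative ((((aa)+(aa))((b)*)*)+(((aa)(b+a))(a)*)) matches aab.

yes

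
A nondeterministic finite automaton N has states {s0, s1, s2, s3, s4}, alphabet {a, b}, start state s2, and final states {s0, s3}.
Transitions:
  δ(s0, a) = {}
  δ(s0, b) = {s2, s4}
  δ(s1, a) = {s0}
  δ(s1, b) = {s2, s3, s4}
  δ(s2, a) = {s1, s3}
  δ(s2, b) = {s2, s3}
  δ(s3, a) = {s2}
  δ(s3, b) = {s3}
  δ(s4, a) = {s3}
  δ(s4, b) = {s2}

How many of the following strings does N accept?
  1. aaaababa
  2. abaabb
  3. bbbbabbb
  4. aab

4

aaaababa: accepted
abaabb: accepted
bbbbabbb: accepted
aab: accepted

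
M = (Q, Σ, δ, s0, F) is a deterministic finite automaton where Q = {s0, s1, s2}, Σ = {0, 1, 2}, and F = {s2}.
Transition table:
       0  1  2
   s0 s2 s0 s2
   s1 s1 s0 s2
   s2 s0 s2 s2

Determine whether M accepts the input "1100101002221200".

s0 --1--> s0
s0 --1--> s0
s0 --0--> s2
s2 --0--> s0
s0 --1--> s0
s0 --0--> s2
s2 --1--> s2
s2 --0--> s0
s0 --0--> s2
s2 --2--> s2
s2 --2--> s2
s2 --2--> s2
s2 --1--> s2
s2 --2--> s2
s2 --0--> s0
s0 --0--> s2
End in state s2, which is an accepting state.

accepted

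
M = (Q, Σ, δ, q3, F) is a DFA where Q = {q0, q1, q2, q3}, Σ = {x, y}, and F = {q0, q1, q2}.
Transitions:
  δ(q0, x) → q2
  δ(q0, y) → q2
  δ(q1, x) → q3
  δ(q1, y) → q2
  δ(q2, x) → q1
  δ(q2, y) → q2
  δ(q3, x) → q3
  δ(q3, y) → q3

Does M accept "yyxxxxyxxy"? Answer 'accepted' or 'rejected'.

rejected

q3 --y--> q3
q3 --y--> q3
q3 --x--> q3
q3 --x--> q3
q3 --x--> q3
q3 --x--> q3
q3 --y--> q3
q3 --x--> q3
q3 --x--> q3
q3 --y--> q3
End in state q3, which is not an accepting state.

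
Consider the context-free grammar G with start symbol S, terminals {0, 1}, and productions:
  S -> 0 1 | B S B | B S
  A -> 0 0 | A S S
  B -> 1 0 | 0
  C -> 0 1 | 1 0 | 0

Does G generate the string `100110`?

yes

S ⇒ BSB ⇒ 10SB ⇒ 1001B ⇒ 100110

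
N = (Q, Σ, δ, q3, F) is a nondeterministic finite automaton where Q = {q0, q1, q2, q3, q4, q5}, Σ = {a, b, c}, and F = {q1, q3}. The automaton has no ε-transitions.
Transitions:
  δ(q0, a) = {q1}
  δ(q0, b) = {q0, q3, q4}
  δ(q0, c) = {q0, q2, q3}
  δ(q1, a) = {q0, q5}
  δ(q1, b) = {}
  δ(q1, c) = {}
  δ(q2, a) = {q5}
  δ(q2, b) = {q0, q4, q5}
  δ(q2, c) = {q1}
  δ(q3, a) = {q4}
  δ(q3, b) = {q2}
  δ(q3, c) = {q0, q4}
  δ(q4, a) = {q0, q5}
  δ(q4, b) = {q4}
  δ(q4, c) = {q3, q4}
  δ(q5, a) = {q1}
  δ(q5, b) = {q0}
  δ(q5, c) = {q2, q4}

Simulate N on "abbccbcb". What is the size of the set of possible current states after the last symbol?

5

Start: {q3}
read a: {q4}
read b: {q4}
read b: {q4}
read c: {q3, q4}
read c: {q0, q3, q4}
read b: {q0, q2, q3, q4}
read c: {q0, q1, q2, q3, q4}
read b: {q0, q2, q3, q4, q5}
Final reachable set {q0, q2, q3, q4, q5} has 5 states.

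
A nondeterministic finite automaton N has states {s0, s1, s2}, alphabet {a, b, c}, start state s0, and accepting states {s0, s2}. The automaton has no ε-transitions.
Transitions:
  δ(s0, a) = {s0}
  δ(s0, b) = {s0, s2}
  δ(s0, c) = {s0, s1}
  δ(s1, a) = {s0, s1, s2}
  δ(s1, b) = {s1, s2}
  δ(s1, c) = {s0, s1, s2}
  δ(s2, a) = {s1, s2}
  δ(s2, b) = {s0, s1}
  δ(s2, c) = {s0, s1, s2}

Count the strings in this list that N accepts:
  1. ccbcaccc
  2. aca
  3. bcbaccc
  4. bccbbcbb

4

ccbcaccc: accepted
aca: accepted
bcbaccc: accepted
bccbbcbb: accepted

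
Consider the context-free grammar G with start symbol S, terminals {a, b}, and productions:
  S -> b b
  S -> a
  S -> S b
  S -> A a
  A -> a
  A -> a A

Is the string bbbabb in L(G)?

no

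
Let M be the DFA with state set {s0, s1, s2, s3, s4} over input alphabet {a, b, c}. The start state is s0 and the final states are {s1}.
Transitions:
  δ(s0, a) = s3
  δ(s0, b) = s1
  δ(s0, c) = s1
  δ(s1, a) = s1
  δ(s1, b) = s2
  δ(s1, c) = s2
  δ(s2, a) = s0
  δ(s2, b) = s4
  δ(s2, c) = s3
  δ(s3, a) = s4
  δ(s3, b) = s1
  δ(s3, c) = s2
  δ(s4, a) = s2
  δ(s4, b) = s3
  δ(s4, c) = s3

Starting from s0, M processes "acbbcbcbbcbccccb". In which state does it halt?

s1

s0 --a--> s3
s3 --c--> s2
s2 --b--> s4
s4 --b--> s3
s3 --c--> s2
s2 --b--> s4
s4 --c--> s3
s3 --b--> s1
s1 --b--> s2
s2 --c--> s3
s3 --b--> s1
s1 --c--> s2
s2 --c--> s3
s3 --c--> s2
s2 --c--> s3
s3 --b--> s1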